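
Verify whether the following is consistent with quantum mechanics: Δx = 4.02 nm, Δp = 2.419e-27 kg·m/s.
No, it violates the uncertainty principle (impossible measurement).

Calculate the product ΔxΔp:
ΔxΔp = (4.020e-09 m) × (2.419e-27 kg·m/s)
ΔxΔp = 9.724e-36 J·s

Compare to the minimum allowed value ℏ/2:
ℏ/2 = 5.273e-35 J·s

Since ΔxΔp = 9.724e-36 J·s < 5.273e-35 J·s = ℏ/2,
the measurement violates the uncertainty principle.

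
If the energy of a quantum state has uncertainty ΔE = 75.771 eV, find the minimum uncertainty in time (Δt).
4.343 as

Using the energy-time uncertainty principle:
ΔEΔt ≥ ℏ/2

The minimum uncertainty in time is:
Δt_min = ℏ/(2ΔE)
Δt_min = (1.055e-34 J·s) / (2 × 1.214e-17 J)
Δt_min = 4.343e-18 s = 4.343 as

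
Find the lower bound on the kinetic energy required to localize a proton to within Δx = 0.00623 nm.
133.653 meV

Localizing a particle requires giving it sufficient momentum uncertainty:

1. From uncertainty principle: Δp ≥ ℏ/(2Δx)
   Δp_min = (1.055e-34 J·s) / (2 × 6.230e-12 m)
   Δp_min = 8.464e-24 kg·m/s

2. This momentum uncertainty corresponds to kinetic energy:
   KE ≈ (Δp)²/(2m) = (8.464e-24)²/(2 × 1.673e-27 kg)
   KE = 2.141e-20 J = 133.653 meV

Tighter localization requires more energy.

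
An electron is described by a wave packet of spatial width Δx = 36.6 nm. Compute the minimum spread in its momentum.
1.441 × 10^-27 kg·m/s

For a wave packet, the spatial width Δx and momentum spread Δp are related by the uncertainty principle:
ΔxΔp ≥ ℏ/2

The minimum momentum spread is:
Δp_min = ℏ/(2Δx)
Δp_min = (1.055e-34 J·s) / (2 × 3.660e-08 m)
Δp_min = 1.441e-27 kg·m/s

A wave packet cannot have both a well-defined position and well-defined momentum.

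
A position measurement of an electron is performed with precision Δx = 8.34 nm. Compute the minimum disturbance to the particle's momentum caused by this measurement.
6.322 × 10^-27 kg·m/s

The uncertainty principle implies that measuring position disturbs momentum:
ΔxΔp ≥ ℏ/2

When we measure position with precision Δx, we necessarily introduce a momentum uncertainty:
Δp ≥ ℏ/(2Δx)
Δp_min = (1.055e-34 J·s) / (2 × 8.340e-09 m)
Δp_min = 6.322e-27 kg·m/s

The more precisely we measure position, the greater the momentum disturbance.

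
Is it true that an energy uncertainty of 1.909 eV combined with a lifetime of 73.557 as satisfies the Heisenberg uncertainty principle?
No, it violates the uncertainty relation.

Calculate the product ΔEΔt:
ΔE = 1.909 eV = 3.059e-19 J
ΔEΔt = (3.059e-19 J) × (7.356e-17 s)
ΔEΔt = 2.250e-35 J·s

Compare to the minimum allowed value ℏ/2:
ℏ/2 = 5.273e-35 J·s

Since ΔEΔt = 2.250e-35 J·s < 5.273e-35 J·s = ℏ/2,
this violates the uncertainty relation.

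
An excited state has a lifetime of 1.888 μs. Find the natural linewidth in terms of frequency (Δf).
42.149 kHz

Using the energy-time uncertainty principle and E = hf:
ΔEΔt ≥ ℏ/2
hΔf·Δt ≥ ℏ/2

The minimum frequency uncertainty is:
Δf = ℏ/(2hτ) = 1/(4πτ)
Δf = 1/(4π × 1.888e-06 s)
Δf = 4.215e+04 Hz = 42.149 kHz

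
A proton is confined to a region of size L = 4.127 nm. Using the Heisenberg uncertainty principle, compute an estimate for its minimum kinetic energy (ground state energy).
304.569 neV

Using the uncertainty principle to estimate ground state energy:

1. The position uncertainty is approximately the confinement size:
   Δx ≈ L = 4.127e-09 m

2. From ΔxΔp ≥ ℏ/2, the minimum momentum uncertainty is:
   Δp ≈ ℏ/(2L) = 1.278e-26 kg·m/s

3. The kinetic energy is approximately:
   KE ≈ (Δp)²/(2m) = (1.278e-26)²/(2 × 1.673e-27 kg)
   KE ≈ 4.880e-26 J = 304.569 neV

This is an order-of-magnitude estimate of the ground state energy.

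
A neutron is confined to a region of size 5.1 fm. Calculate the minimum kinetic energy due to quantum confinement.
199.166 keV

Using the uncertainty principle:

1. Position uncertainty: Δx ≈ 5.100e-15 m
2. Minimum momentum uncertainty: Δp = ℏ/(2Δx) = 1.034e-20 kg·m/s
3. Minimum kinetic energy:
   KE = (Δp)²/(2m) = (1.034e-20)²/(2 × 1.675e-27 kg)
   KE = 3.191e-14 J = 199.166 keV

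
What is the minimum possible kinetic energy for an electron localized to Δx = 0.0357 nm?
7.474 eV

Localizing a particle requires giving it sufficient momentum uncertainty:

1. From uncertainty principle: Δp ≥ ℏ/(2Δx)
   Δp_min = (1.055e-34 J·s) / (2 × 3.570e-11 m)
   Δp_min = 1.477e-24 kg·m/s

2. This momentum uncertainty corresponds to kinetic energy:
   KE ≈ (Δp)²/(2m) = (1.477e-24)²/(2 × 9.109e-31 kg)
   KE = 1.197e-18 J = 7.474 eV

Tighter localization requires more energy.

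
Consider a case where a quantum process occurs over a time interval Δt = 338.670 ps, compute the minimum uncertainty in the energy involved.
971.760 neV

Using the energy-time uncertainty principle:
ΔEΔt ≥ ℏ/2

The minimum uncertainty in energy is:
ΔE_min = ℏ/(2Δt)
ΔE_min = (1.055e-34 J·s) / (2 × 3.387e-10 s)
ΔE_min = 1.557e-25 J = 971.760 neV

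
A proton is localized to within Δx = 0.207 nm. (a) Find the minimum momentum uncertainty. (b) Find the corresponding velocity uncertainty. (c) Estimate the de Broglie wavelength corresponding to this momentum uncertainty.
(a) Δp_min = 2.547 × 10^-25 kg·m/s
(b) Δv_min = 152.292 m/s
(c) λ_dB = 2.601 nm

Step-by-step:

(a) From the uncertainty principle:
Δp_min = ℏ/(2Δx) = (1.055e-34 J·s)/(2 × 2.070e-10 m) = 2.547e-25 kg·m/s

(b) The velocity uncertainty:
Δv = Δp/m = (2.547e-25 kg·m/s)/(1.673e-27 kg) = 1.523e+02 m/s = 152.292 m/s

(c) The de Broglie wavelength for this momentum:
λ = h/p = (6.626e-34 J·s)/(2.547e-25 kg·m/s) = 2.601e-09 m = 2.601 nm

Note: The de Broglie wavelength is comparable to the localization size, as expected from wave-particle duality.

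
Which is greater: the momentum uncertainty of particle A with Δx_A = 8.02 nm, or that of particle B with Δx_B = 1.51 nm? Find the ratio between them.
Particle B has the larger minimum momentum uncertainty, by a factor of 5.31.

For each particle, the minimum momentum uncertainty is Δp_min = ℏ/(2Δx):

Particle A: Δp_A = ℏ/(2×8.020e-09 m) = 6.575e-27 kg·m/s
Particle B: Δp_B = ℏ/(2×1.510e-09 m) = 3.492e-26 kg·m/s

Ratio: Δp_B/Δp_A = 5.31

Since Δp_min ∝ 1/Δx, the particle with smaller position uncertainty (B) has larger momentum uncertainty.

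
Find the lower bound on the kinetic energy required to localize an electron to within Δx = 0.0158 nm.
38.155 eV

Localizing a particle requires giving it sufficient momentum uncertainty:

1. From uncertainty principle: Δp ≥ ℏ/(2Δx)
   Δp_min = (1.055e-34 J·s) / (2 × 1.580e-11 m)
   Δp_min = 3.337e-24 kg·m/s

2. This momentum uncertainty corresponds to kinetic energy:
   KE ≈ (Δp)²/(2m) = (3.337e-24)²/(2 × 9.109e-31 kg)
   KE = 6.113e-18 J = 38.155 eV

Tighter localization requires more energy.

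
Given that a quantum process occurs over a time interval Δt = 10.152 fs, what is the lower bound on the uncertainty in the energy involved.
32.418 meV

Using the energy-time uncertainty principle:
ΔEΔt ≥ ℏ/2

The minimum uncertainty in energy is:
ΔE_min = ℏ/(2Δt)
ΔE_min = (1.055e-34 J·s) / (2 × 1.015e-14 s)
ΔE_min = 5.194e-21 J = 32.418 meV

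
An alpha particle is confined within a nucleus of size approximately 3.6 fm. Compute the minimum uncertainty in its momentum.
1.465 × 10^-20 kg·m/s

Using the Heisenberg uncertainty principle:
ΔxΔp ≥ ℏ/2

With Δx ≈ L = 3.600e-15 m (the confinement size):
Δp_min = ℏ/(2Δx)
Δp_min = (1.055e-34 J·s) / (2 × 3.600e-15 m)
Δp_min = 1.465e-20 kg·m/s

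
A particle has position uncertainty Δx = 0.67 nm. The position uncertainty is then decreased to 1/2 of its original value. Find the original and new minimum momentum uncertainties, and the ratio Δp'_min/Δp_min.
Original Δp_min = 7.870 × 10^-26 kg·m/s; new Δp'_min = 1.574 × 10^-25 kg·m/s; ratio Δp'_min/Δp_min = 2.

From the uncertainty principle ΔxΔp ≥ ℏ/2, the minimum momentum uncertainty is Δp_min = ℏ/(2Δx).

Original (Δx = 0.67 nm = 6.700e-10 m):
Δp_min = (1.055e-34 J·s)/(2 × 6.700e-10 m) = 7.870e-26 kg·m/s

When Δx → (1/2)Δx:
Δp'_min = ℏ/(2 × (1/2)Δx) = 2 × ℏ/(2Δx) = 2 × Δp_min
Δp'_min = 2 × 7.870e-26 kg·m/s = 1.574e-25 kg·m/s

Since Δp_min ∝ 1/Δx, when Δx is decreased to 1/2 of its original value, Δp_min increases to 2 times its original value.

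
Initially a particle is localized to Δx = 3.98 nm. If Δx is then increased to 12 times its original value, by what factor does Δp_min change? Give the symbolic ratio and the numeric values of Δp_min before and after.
Original Δp_min = 1.325 × 10^-26 kg·m/s; new Δp'_min = 1.104 × 10^-27 kg·m/s; ratio Δp'_min/Δp_min = 1/12.

From the uncertainty principle ΔxΔp ≥ ℏ/2, the minimum momentum uncertainty is Δp_min = ℏ/(2Δx).

Original (Δx = 3.98 nm = 3.980e-09 m):
Δp_min = (1.055e-34 J·s)/(2 × 3.980e-09 m) = 1.325e-26 kg·m/s

When Δx → 12Δx:
Δp'_min = ℏ/(2 × 12Δx) = (1/12) × ℏ/(2Δx) = (1/12) × Δp_min
Δp'_min = 1/12 × 1.325e-26 kg·m/s = 1.104e-27 kg·m/s

Since Δp_min ∝ 1/Δx, when Δx is increased to 12 times its original value, Δp_min decreases to 1/12 of its original value.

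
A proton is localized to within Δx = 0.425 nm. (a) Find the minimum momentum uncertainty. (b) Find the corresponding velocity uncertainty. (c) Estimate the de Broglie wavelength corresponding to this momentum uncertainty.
(a) Δp_min = 1.241 × 10^-25 kg·m/s
(b) Δv_min = 74.175 m/s
(c) λ_dB = 5.341 nm

Step-by-step:

(a) From the uncertainty principle:
Δp_min = ℏ/(2Δx) = (1.055e-34 J·s)/(2 × 4.250e-10 m) = 1.241e-25 kg·m/s

(b) The velocity uncertainty:
Δv = Δp/m = (1.241e-25 kg·m/s)/(1.673e-27 kg) = 7.418e+01 m/s = 74.175 m/s

(c) The de Broglie wavelength for this momentum:
λ = h/p = (6.626e-34 J·s)/(1.241e-25 kg·m/s) = 5.341e-09 m = 5.341 nm

Note: The de Broglie wavelength is comparable to the localization size, as expected from wave-particle duality.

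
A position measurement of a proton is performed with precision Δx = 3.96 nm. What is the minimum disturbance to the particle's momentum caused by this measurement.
1.332 × 10^-26 kg·m/s

The uncertainty principle implies that measuring position disturbs momentum:
ΔxΔp ≥ ℏ/2

When we measure position with precision Δx, we necessarily introduce a momentum uncertainty:
Δp ≥ ℏ/(2Δx)
Δp_min = (1.055e-34 J·s) / (2 × 3.960e-09 m)
Δp_min = 1.332e-26 kg·m/s

The more precisely we measure position, the greater the momentum disturbance.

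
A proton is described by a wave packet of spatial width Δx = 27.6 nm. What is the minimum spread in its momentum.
1.910 × 10^-27 kg·m/s

For a wave packet, the spatial width Δx and momentum spread Δp are related by the uncertainty principle:
ΔxΔp ≥ ℏ/2

The minimum momentum spread is:
Δp_min = ℏ/(2Δx)
Δp_min = (1.055e-34 J·s) / (2 × 2.760e-08 m)
Δp_min = 1.910e-27 kg·m/s

A wave packet cannot have both a well-defined position and well-defined momentum.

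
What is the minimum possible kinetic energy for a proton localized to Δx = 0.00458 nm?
247.299 meV

Localizing a particle requires giving it sufficient momentum uncertainty:

1. From uncertainty principle: Δp ≥ ℏ/(2Δx)
   Δp_min = (1.055e-34 J·s) / (2 × 4.580e-12 m)
   Δp_min = 1.151e-23 kg·m/s

2. This momentum uncertainty corresponds to kinetic energy:
   KE ≈ (Δp)²/(2m) = (1.151e-23)²/(2 × 1.673e-27 kg)
   KE = 3.962e-20 J = 247.299 meV

Tighter localization requires more energy.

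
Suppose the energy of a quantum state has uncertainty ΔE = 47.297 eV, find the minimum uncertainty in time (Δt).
6.958 as

Using the energy-time uncertainty principle:
ΔEΔt ≥ ℏ/2

The minimum uncertainty in time is:
Δt_min = ℏ/(2ΔE)
Δt_min = (1.055e-34 J·s) / (2 × 7.578e-18 J)
Δt_min = 6.958e-18 s = 6.958 as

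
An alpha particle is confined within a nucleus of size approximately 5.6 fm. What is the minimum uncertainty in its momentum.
9.416 × 10^-21 kg·m/s

Using the Heisenberg uncertainty principle:
ΔxΔp ≥ ℏ/2

With Δx ≈ L = 5.600e-15 m (the confinement size):
Δp_min = ℏ/(2Δx)
Δp_min = (1.055e-34 J·s) / (2 × 5.600e-15 m)
Δp_min = 9.416e-21 kg·m/s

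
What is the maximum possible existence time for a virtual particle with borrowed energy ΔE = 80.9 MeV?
4.068 ys

Using the energy-time uncertainty principle:
ΔEΔt ≥ ℏ/2

For a virtual particle borrowing energy ΔE, the maximum lifetime is:
Δt_max = ℏ/(2ΔE)

Converting energy:
ΔE = 80.9 MeV = 1.296e-11 J

Δt_max = (1.055e-34 J·s) / (2 × 1.296e-11 J)
Δt_max = 4.068e-24 s = 4.068 ys

Virtual particles with higher borrowed energy exist for shorter times.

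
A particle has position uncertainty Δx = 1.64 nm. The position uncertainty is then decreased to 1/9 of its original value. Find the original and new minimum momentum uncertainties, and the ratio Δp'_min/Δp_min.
Original Δp_min = 3.215 × 10^-26 kg·m/s; new Δp'_min = 2.894 × 10^-25 kg·m/s; ratio Δp'_min/Δp_min = 9.

From the uncertainty principle ΔxΔp ≥ ℏ/2, the minimum momentum uncertainty is Δp_min = ℏ/(2Δx).

Original (Δx = 1.64 nm = 1.640e-09 m):
Δp_min = (1.055e-34 J·s)/(2 × 1.640e-09 m) = 3.215e-26 kg·m/s

When Δx → (1/9)Δx:
Δp'_min = ℏ/(2 × (1/9)Δx) = 9 × ℏ/(2Δx) = 9 × Δp_min
Δp'_min = 9 × 3.215e-26 kg·m/s = 2.894e-25 kg·m/s

Since Δp_min ∝ 1/Δx, when Δx is decreased to 1/9 of its original value, Δp_min increases to 9 times its original value.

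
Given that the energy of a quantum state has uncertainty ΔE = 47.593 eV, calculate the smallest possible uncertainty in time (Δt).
6.915 as

Using the energy-time uncertainty principle:
ΔEΔt ≥ ℏ/2

The minimum uncertainty in time is:
Δt_min = ℏ/(2ΔE)
Δt_min = (1.055e-34 J·s) / (2 × 7.625e-18 J)
Δt_min = 6.915e-18 s = 6.915 as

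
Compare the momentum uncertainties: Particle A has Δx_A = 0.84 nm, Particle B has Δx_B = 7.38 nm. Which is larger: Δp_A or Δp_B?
Particle A has the larger minimum momentum uncertainty, by a factor of 8.79.

For each particle, the minimum momentum uncertainty is Δp_min = ℏ/(2Δx):

Particle A: Δp_A = ℏ/(2×8.400e-10 m) = 6.277e-26 kg·m/s
Particle B: Δp_B = ℏ/(2×7.380e-09 m) = 7.145e-27 kg·m/s

Ratio: Δp_A/Δp_B = 8.79

Since Δp_min ∝ 1/Δx, the particle with smaller position uncertainty (A) has larger momentum uncertainty.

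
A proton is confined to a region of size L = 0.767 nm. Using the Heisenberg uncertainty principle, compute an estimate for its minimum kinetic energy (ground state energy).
8.818 μeV

Using the uncertainty principle to estimate ground state energy:

1. The position uncertainty is approximately the confinement size:
   Δx ≈ L = 7.670e-10 m

2. From ΔxΔp ≥ ℏ/2, the minimum momentum uncertainty is:
   Δp ≈ ℏ/(2L) = 6.875e-26 kg·m/s

3. The kinetic energy is approximately:
   KE ≈ (Δp)²/(2m) = (6.875e-26)²/(2 × 1.673e-27 kg)
   KE ≈ 1.413e-24 J = 8.818 μeV

This is an order-of-magnitude estimate of the ground state energy.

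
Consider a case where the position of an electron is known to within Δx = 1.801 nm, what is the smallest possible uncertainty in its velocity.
32.140 km/s

Using the Heisenberg uncertainty principle and Δp = mΔv:
ΔxΔp ≥ ℏ/2
Δx(mΔv) ≥ ℏ/2

The minimum uncertainty in velocity is:
Δv_min = ℏ/(2mΔx)
Δv_min = (1.055e-34 J·s) / (2 × 9.109e-31 kg × 1.801e-09 m)
Δv_min = 3.214e+04 m/s = 32.140 km/s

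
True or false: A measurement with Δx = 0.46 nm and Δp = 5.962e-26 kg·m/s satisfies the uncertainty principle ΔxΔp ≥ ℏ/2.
No, it violates the uncertainty principle (impossible measurement).

Calculate the product ΔxΔp:
ΔxΔp = (4.600e-10 m) × (5.962e-26 kg·m/s)
ΔxΔp = 2.743e-35 J·s

Compare to the minimum allowed value ℏ/2:
ℏ/2 = 5.273e-35 J·s

Since ΔxΔp = 2.743e-35 J·s < 5.273e-35 J·s = ℏ/2,
the measurement violates the uncertainty principle.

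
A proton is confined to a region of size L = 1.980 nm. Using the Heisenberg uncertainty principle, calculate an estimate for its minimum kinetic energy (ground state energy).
1.323 μeV

Using the uncertainty principle to estimate ground state energy:

1. The position uncertainty is approximately the confinement size:
   Δx ≈ L = 1.980e-09 m

2. From ΔxΔp ≥ ℏ/2, the minimum momentum uncertainty is:
   Δp ≈ ℏ/(2L) = 2.663e-26 kg·m/s

3. The kinetic energy is approximately:
   KE ≈ (Δp)²/(2m) = (2.663e-26)²/(2 × 1.673e-27 kg)
   KE ≈ 2.120e-25 J = 1.323 μeV

This is an order-of-magnitude estimate of the ground state energy.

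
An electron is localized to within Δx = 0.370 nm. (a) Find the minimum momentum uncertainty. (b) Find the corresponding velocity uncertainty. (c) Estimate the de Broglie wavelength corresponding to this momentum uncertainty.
(a) Δp_min = 1.425 × 10^-25 kg·m/s
(b) Δv_min = 156.443 km/s
(c) λ_dB = 4.650 nm

Step-by-step:

(a) From the uncertainty principle:
Δp_min = ℏ/(2Δx) = (1.055e-34 J·s)/(2 × 3.700e-10 m) = 1.425e-25 kg·m/s

(b) The velocity uncertainty:
Δv = Δp/m = (1.425e-25 kg·m/s)/(9.109e-31 kg) = 1.564e+05 m/s = 156.443 km/s

(c) The de Broglie wavelength for this momentum:
λ = h/p = (6.626e-34 J·s)/(1.425e-25 kg·m/s) = 4.650e-09 m = 4.650 nm

Note: The de Broglie wavelength is comparable to the localization size, as expected from wave-particle duality.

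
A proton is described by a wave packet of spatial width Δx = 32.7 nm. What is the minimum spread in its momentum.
1.612 × 10^-27 kg·m/s

For a wave packet, the spatial width Δx and momentum spread Δp are related by the uncertainty principle:
ΔxΔp ≥ ℏ/2

The minimum momentum spread is:
Δp_min = ℏ/(2Δx)
Δp_min = (1.055e-34 J·s) / (2 × 3.270e-08 m)
Δp_min = 1.612e-27 kg·m/s

A wave packet cannot have both a well-defined position and well-defined momentum.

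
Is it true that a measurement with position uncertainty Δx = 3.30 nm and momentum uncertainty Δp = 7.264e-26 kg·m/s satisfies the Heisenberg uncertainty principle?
Yes, it satisfies the uncertainty principle.

Calculate the product ΔxΔp:
ΔxΔp = (3.300e-09 m) × (7.264e-26 kg·m/s)
ΔxΔp = 2.397e-34 J·s

Compare to the minimum allowed value ℏ/2:
ℏ/2 = 5.273e-35 J·s

Since ΔxΔp = 2.397e-34 J·s ≥ 5.273e-35 J·s = ℏ/2,
the measurement satisfies the uncertainty principle.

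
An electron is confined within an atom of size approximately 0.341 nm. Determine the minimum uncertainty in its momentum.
1.546 × 10^-25 kg·m/s

Using the Heisenberg uncertainty principle:
ΔxΔp ≥ ℏ/2

With Δx ≈ L = 3.410e-10 m (the confinement size):
Δp_min = ℏ/(2Δx)
Δp_min = (1.055e-34 J·s) / (2 × 3.410e-10 m)
Δp_min = 1.546e-25 kg·m/s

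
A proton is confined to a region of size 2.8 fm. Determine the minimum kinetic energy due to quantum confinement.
661.665 keV

Using the uncertainty principle:

1. Position uncertainty: Δx ≈ 2.800e-15 m
2. Minimum momentum uncertainty: Δp = ℏ/(2Δx) = 1.883e-20 kg·m/s
3. Minimum kinetic energy:
   KE = (Δp)²/(2m) = (1.883e-20)²/(2 × 1.673e-27 kg)
   KE = 1.060e-13 J = 661.665 keV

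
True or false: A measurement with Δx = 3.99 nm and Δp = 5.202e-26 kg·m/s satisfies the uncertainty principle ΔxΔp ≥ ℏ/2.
Yes, it satisfies the uncertainty principle.

Calculate the product ΔxΔp:
ΔxΔp = (3.990e-09 m) × (5.202e-26 kg·m/s)
ΔxΔp = 2.076e-34 J·s

Compare to the minimum allowed value ℏ/2:
ℏ/2 = 5.273e-35 J·s

Since ΔxΔp = 2.076e-34 J·s ≥ 5.273e-35 J·s = ℏ/2,
the measurement satisfies the uncertainty principle.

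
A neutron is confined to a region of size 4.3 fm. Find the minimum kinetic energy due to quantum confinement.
280.168 keV

Using the uncertainty principle:

1. Position uncertainty: Δx ≈ 4.300e-15 m
2. Minimum momentum uncertainty: Δp = ℏ/(2Δx) = 1.226e-20 kg·m/s
3. Minimum kinetic energy:
   KE = (Δp)²/(2m) = (1.226e-20)²/(2 × 1.675e-27 kg)
   KE = 4.489e-14 J = 280.168 keV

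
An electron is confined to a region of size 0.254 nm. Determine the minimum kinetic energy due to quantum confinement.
147.637 meV

Using the uncertainty principle:

1. Position uncertainty: Δx ≈ 2.540e-10 m
2. Minimum momentum uncertainty: Δp = ℏ/(2Δx) = 2.076e-25 kg·m/s
3. Minimum kinetic energy:
   KE = (Δp)²/(2m) = (2.076e-25)²/(2 × 9.109e-31 kg)
   KE = 2.365e-20 J = 147.637 meV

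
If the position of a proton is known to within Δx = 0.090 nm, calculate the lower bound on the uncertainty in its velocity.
350.272 m/s

Using the Heisenberg uncertainty principle and Δp = mΔv:
ΔxΔp ≥ ℏ/2
Δx(mΔv) ≥ ℏ/2

The minimum uncertainty in velocity is:
Δv_min = ℏ/(2mΔx)
Δv_min = (1.055e-34 J·s) / (2 × 1.673e-27 kg × 9.000e-11 m)
Δv_min = 3.503e+02 m/s = 350.272 m/s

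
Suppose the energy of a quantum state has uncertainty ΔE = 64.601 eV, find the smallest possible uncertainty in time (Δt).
5.094 as

Using the energy-time uncertainty principle:
ΔEΔt ≥ ℏ/2

The minimum uncertainty in time is:
Δt_min = ℏ/(2ΔE)
Δt_min = (1.055e-34 J·s) / (2 × 1.035e-17 J)
Δt_min = 5.094e-18 s = 5.094 as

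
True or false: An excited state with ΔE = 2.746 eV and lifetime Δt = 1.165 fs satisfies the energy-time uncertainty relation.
Yes, it satisfies the uncertainty relation.

Calculate the product ΔEΔt:
ΔE = 2.746 eV = 4.400e-19 J
ΔEΔt = (4.400e-19 J) × (1.165e-15 s)
ΔEΔt = 5.126e-34 J·s

Compare to the minimum allowed value ℏ/2:
ℏ/2 = 5.273e-35 J·s

Since ΔEΔt = 5.126e-34 J·s ≥ 5.273e-35 J·s = ℏ/2,
this satisfies the uncertainty relation.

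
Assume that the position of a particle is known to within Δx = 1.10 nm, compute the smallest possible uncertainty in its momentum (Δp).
4.794 × 10^-26 kg·m/s

Using the Heisenberg uncertainty principle:
ΔxΔp ≥ ℏ/2

The minimum uncertainty in momentum is:
Δp_min = ℏ/(2Δx)
Δp_min = (1.055e-34 J·s) / (2 × 1.100e-09 m)
Δp_min = 4.794e-26 kg·m/s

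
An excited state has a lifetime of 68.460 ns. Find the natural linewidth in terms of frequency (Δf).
1.162 MHz

Using the energy-time uncertainty principle and E = hf:
ΔEΔt ≥ ℏ/2
hΔf·Δt ≥ ℏ/2

The minimum frequency uncertainty is:
Δf = ℏ/(2hτ) = 1/(4πτ)
Δf = 1/(4π × 6.846e-08 s)
Δf = 1.162e+06 Hz = 1.162 MHz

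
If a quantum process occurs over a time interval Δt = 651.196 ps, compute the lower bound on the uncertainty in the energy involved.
505.387 neV

Using the energy-time uncertainty principle:
ΔEΔt ≥ ℏ/2

The minimum uncertainty in energy is:
ΔE_min = ℏ/(2Δt)
ΔE_min = (1.055e-34 J·s) / (2 × 6.512e-10 s)
ΔE_min = 8.097e-26 J = 505.387 neV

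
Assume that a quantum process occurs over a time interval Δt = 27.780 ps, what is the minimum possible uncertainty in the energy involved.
11.847 μeV

Using the energy-time uncertainty principle:
ΔEΔt ≥ ℏ/2

The minimum uncertainty in energy is:
ΔE_min = ℏ/(2Δt)
ΔE_min = (1.055e-34 J·s) / (2 × 2.778e-11 s)
ΔE_min = 1.898e-24 J = 11.847 μeV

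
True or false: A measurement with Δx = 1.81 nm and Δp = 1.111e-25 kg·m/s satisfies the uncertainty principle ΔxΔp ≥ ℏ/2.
Yes, it satisfies the uncertainty principle.

Calculate the product ΔxΔp:
ΔxΔp = (1.810e-09 m) × (1.111e-25 kg·m/s)
ΔxΔp = 2.011e-34 J·s

Compare to the minimum allowed value ℏ/2:
ℏ/2 = 5.273e-35 J·s

Since ΔxΔp = 2.011e-34 J·s ≥ 5.273e-35 J·s = ℏ/2,
the measurement satisfies the uncertainty principle.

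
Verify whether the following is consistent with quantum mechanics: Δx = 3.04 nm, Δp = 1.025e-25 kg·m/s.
Yes, it satisfies the uncertainty principle.

Calculate the product ΔxΔp:
ΔxΔp = (3.040e-09 m) × (1.025e-25 kg·m/s)
ΔxΔp = 3.116e-34 J·s

Compare to the minimum allowed value ℏ/2:
ℏ/2 = 5.273e-35 J·s

Since ΔxΔp = 3.116e-34 J·s ≥ 5.273e-35 J·s = ℏ/2,
the measurement satisfies the uncertainty principle.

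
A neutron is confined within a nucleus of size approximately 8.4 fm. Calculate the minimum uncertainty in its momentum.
6.277 × 10^-21 kg·m/s

Using the Heisenberg uncertainty principle:
ΔxΔp ≥ ℏ/2

With Δx ≈ L = 8.400e-15 m (the confinement size):
Δp_min = ℏ/(2Δx)
Δp_min = (1.055e-34 J·s) / (2 × 8.400e-15 m)
Δp_min = 6.277e-21 kg·m/s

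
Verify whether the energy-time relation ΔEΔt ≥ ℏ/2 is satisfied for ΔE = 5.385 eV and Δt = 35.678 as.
No, it violates the uncertainty relation.

Calculate the product ΔEΔt:
ΔE = 5.385 eV = 8.628e-19 J
ΔEΔt = (8.628e-19 J) × (3.568e-17 s)
ΔEΔt = 3.078e-35 J·s

Compare to the minimum allowed value ℏ/2:
ℏ/2 = 5.273e-35 J·s

Since ΔEΔt = 3.078e-35 J·s < 5.273e-35 J·s = ℏ/2,
this violates the uncertainty relation.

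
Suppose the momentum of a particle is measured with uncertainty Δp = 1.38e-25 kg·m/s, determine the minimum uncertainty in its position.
382.091 pm

Using the Heisenberg uncertainty principle:
ΔxΔp ≥ ℏ/2

The minimum uncertainty in position is:
Δx_min = ℏ/(2Δp)
Δx_min = (1.055e-34 J·s) / (2 × 1.380e-25 kg·m/s)
Δx_min = 3.821e-10 m = 382.091 pm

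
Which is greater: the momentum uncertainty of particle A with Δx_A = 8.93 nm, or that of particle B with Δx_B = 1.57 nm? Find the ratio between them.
Particle B has the larger minimum momentum uncertainty, by a factor of 5.69.

For each particle, the minimum momentum uncertainty is Δp_min = ℏ/(2Δx):

Particle A: Δp_A = ℏ/(2×8.930e-09 m) = 5.905e-27 kg·m/s
Particle B: Δp_B = ℏ/(2×1.570e-09 m) = 3.359e-26 kg·m/s

Ratio: Δp_B/Δp_A = 5.69

Since Δp_min ∝ 1/Δx, the particle with smaller position uncertainty (B) has larger momentum uncertainty.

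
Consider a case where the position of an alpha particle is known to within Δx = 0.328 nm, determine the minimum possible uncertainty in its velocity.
24.194 m/s

Using the Heisenberg uncertainty principle and Δp = mΔv:
ΔxΔp ≥ ℏ/2
Δx(mΔv) ≥ ℏ/2

The minimum uncertainty in velocity is:
Δv_min = ℏ/(2mΔx)
Δv_min = (1.055e-34 J·s) / (2 × 6.645e-27 kg × 3.280e-10 m)
Δv_min = 2.419e+01 m/s = 24.194 m/s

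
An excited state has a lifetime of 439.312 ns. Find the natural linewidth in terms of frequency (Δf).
181.141 kHz

Using the energy-time uncertainty principle and E = hf:
ΔEΔt ≥ ℏ/2
hΔf·Δt ≥ ℏ/2

The minimum frequency uncertainty is:
Δf = ℏ/(2hτ) = 1/(4πτ)
Δf = 1/(4π × 4.393e-07 s)
Δf = 1.811e+05 Hz = 181.141 kHz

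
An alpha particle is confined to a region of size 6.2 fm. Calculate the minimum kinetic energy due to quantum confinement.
33.970 keV

Using the uncertainty principle:

1. Position uncertainty: Δx ≈ 6.200e-15 m
2. Minimum momentum uncertainty: Δp = ℏ/(2Δx) = 8.505e-21 kg·m/s
3. Minimum kinetic energy:
   KE = (Δp)²/(2m) = (8.505e-21)²/(2 × 6.645e-27 kg)
   KE = 5.443e-15 J = 33.970 keV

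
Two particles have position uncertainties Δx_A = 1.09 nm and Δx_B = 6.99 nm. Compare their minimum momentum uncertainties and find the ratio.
Particle A has the larger minimum momentum uncertainty, by a factor of 6.41.

For each particle, the minimum momentum uncertainty is Δp_min = ℏ/(2Δx):

Particle A: Δp_A = ℏ/(2×1.090e-09 m) = 4.837e-26 kg·m/s
Particle B: Δp_B = ℏ/(2×6.990e-09 m) = 7.543e-27 kg·m/s

Ratio: Δp_A/Δp_B = 6.41

Since Δp_min ∝ 1/Δx, the particle with smaller position uncertainty (A) has larger momentum uncertainty.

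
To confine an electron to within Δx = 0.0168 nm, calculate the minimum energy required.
33.748 eV

Localizing a particle requires giving it sufficient momentum uncertainty:

1. From uncertainty principle: Δp ≥ ℏ/(2Δx)
   Δp_min = (1.055e-34 J·s) / (2 × 1.680e-11 m)
   Δp_min = 3.139e-24 kg·m/s

2. This momentum uncertainty corresponds to kinetic energy:
   KE ≈ (Δp)²/(2m) = (3.139e-24)²/(2 × 9.109e-31 kg)
   KE = 5.407e-18 J = 33.748 eV

Tighter localization requires more energy.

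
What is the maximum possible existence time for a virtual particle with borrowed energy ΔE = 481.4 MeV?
6.836 × 10^-25 s

Using the energy-time uncertainty principle:
ΔEΔt ≥ ℏ/2

For a virtual particle borrowing energy ΔE, the maximum lifetime is:
Δt_max = ℏ/(2ΔE)

Converting energy:
ΔE = 481.4 MeV = 7.713e-11 J

Δt_max = (1.055e-34 J·s) / (2 × 7.713e-11 J)
Δt_max = 6.836e-25 s = 6.836 × 10^-25 s

Virtual particles with higher borrowed energy exist for shorter times.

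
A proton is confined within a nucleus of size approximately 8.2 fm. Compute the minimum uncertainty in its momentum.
6.430 × 10^-21 kg·m/s

Using the Heisenberg uncertainty principle:
ΔxΔp ≥ ℏ/2

With Δx ≈ L = 8.200e-15 m (the confinement size):
Δp_min = ℏ/(2Δx)
Δp_min = (1.055e-34 J·s) / (2 × 8.200e-15 m)
Δp_min = 6.430e-21 kg·m/s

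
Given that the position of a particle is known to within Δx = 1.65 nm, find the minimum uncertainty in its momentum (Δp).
3.196 × 10^-26 kg·m/s

Using the Heisenberg uncertainty principle:
ΔxΔp ≥ ℏ/2

The minimum uncertainty in momentum is:
Δp_min = ℏ/(2Δx)
Δp_min = (1.055e-34 J·s) / (2 × 1.650e-09 m)
Δp_min = 3.196e-26 kg·m/s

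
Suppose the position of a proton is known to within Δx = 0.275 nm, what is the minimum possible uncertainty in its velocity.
114.635 m/s

Using the Heisenberg uncertainty principle and Δp = mΔv:
ΔxΔp ≥ ℏ/2
Δx(mΔv) ≥ ℏ/2

The minimum uncertainty in velocity is:
Δv_min = ℏ/(2mΔx)
Δv_min = (1.055e-34 J·s) / (2 × 1.673e-27 kg × 2.750e-10 m)
Δv_min = 1.146e+02 m/s = 114.635 m/s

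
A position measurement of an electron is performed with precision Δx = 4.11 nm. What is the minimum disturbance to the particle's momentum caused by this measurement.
1.283 × 10^-26 kg·m/s

The uncertainty principle implies that measuring position disturbs momentum:
ΔxΔp ≥ ℏ/2

When we measure position with precision Δx, we necessarily introduce a momentum uncertainty:
Δp ≥ ℏ/(2Δx)
Δp_min = (1.055e-34 J·s) / (2 × 4.110e-09 m)
Δp_min = 1.283e-26 kg·m/s

The more precisely we measure position, the greater the momentum disturbance.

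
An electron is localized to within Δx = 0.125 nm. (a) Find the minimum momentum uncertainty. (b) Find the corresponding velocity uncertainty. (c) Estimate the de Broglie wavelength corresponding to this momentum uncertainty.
(a) Δp_min = 4.218 × 10^-25 kg·m/s
(b) Δv_min = 463.071 km/s
(c) λ_dB = 1.571 nm

Step-by-step:

(a) From the uncertainty principle:
Δp_min = ℏ/(2Δx) = (1.055e-34 J·s)/(2 × 1.250e-10 m) = 4.218e-25 kg·m/s

(b) The velocity uncertainty:
Δv = Δp/m = (4.218e-25 kg·m/s)/(9.109e-31 kg) = 4.631e+05 m/s = 463.071 km/s

(c) The de Broglie wavelength for this momentum:
λ = h/p = (6.626e-34 J·s)/(4.218e-25 kg·m/s) = 1.571e-09 m = 1.571 nm

Note: The de Broglie wavelength is comparable to the localization size, as expected from wave-particle duality.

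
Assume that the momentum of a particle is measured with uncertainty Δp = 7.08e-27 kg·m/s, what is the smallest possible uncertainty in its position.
7.448 nm

Using the Heisenberg uncertainty principle:
ΔxΔp ≥ ℏ/2

The minimum uncertainty in position is:
Δx_min = ℏ/(2Δp)
Δx_min = (1.055e-34 J·s) / (2 × 7.080e-27 kg·m/s)
Δx_min = 7.448e-09 m = 7.448 nm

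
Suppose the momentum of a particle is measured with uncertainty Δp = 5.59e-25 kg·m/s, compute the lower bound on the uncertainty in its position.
94.327 pm

Using the Heisenberg uncertainty principle:
ΔxΔp ≥ ℏ/2

The minimum uncertainty in position is:
Δx_min = ℏ/(2Δp)
Δx_min = (1.055e-34 J·s) / (2 × 5.590e-25 kg·m/s)
Δx_min = 9.433e-11 m = 94.327 pm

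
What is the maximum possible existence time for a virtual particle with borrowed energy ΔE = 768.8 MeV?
4.281 × 10^-25 s

Using the energy-time uncertainty principle:
ΔEΔt ≥ ℏ/2

For a virtual particle borrowing energy ΔE, the maximum lifetime is:
Δt_max = ℏ/(2ΔE)

Converting energy:
ΔE = 768.8 MeV = 1.232e-10 J

Δt_max = (1.055e-34 J·s) / (2 × 1.232e-10 J)
Δt_max = 4.281e-25 s = 4.281 × 10^-25 s

Virtual particles with higher borrowed energy exist for shorter times.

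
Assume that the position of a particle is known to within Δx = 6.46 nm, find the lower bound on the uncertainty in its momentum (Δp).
8.162 × 10^-27 kg·m/s

Using the Heisenberg uncertainty principle:
ΔxΔp ≥ ℏ/2

The minimum uncertainty in momentum is:
Δp_min = ℏ/(2Δx)
Δp_min = (1.055e-34 J·s) / (2 × 6.460e-09 m)
Δp_min = 8.162e-27 kg·m/s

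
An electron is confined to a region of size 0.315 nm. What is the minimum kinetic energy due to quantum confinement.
95.994 meV

Using the uncertainty principle:

1. Position uncertainty: Δx ≈ 3.150e-10 m
2. Minimum momentum uncertainty: Δp = ℏ/(2Δx) = 1.674e-25 kg·m/s
3. Minimum kinetic energy:
   KE = (Δp)²/(2m) = (1.674e-25)²/(2 × 9.109e-31 kg)
   KE = 1.538e-20 J = 95.994 meV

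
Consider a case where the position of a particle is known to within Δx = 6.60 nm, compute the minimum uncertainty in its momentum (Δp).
7.989 × 10^-27 kg·m/s

Using the Heisenberg uncertainty principle:
ΔxΔp ≥ ℏ/2

The minimum uncertainty in momentum is:
Δp_min = ℏ/(2Δx)
Δp_min = (1.055e-34 J·s) / (2 × 6.600e-09 m)
Δp_min = 7.989e-27 kg·m/s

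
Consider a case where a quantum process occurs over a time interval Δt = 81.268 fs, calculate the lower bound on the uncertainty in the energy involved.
4.050 meV

Using the energy-time uncertainty principle:
ΔEΔt ≥ ℏ/2

The minimum uncertainty in energy is:
ΔE_min = ℏ/(2Δt)
ΔE_min = (1.055e-34 J·s) / (2 × 8.127e-14 s)
ΔE_min = 6.488e-22 J = 4.050 meV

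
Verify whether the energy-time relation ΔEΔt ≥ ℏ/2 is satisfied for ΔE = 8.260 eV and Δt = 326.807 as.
Yes, it satisfies the uncertainty relation.

Calculate the product ΔEΔt:
ΔE = 8.260 eV = 1.323e-18 J
ΔEΔt = (1.323e-18 J) × (3.268e-16 s)
ΔEΔt = 4.325e-34 J·s

Compare to the minimum allowed value ℏ/2:
ℏ/2 = 5.273e-35 J·s

Since ΔEΔt = 4.325e-34 J·s ≥ 5.273e-35 J·s = ℏ/2,
this satisfies the uncertainty relation.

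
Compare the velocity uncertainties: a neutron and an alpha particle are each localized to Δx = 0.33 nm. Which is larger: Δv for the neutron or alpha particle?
The neutron has the larger minimum velocity uncertainty, by a ratio of 4.0.

For both particles, Δp_min = ℏ/(2Δx) = 1.598e-25 kg·m/s (same for both).

The velocity uncertainty is Δv = Δp/m:
- neutron: Δv = 1.598e-25 / 1.675e-27 = 9.540e+01 m/s = 95.397 m/s
- alpha particle: Δv = 1.598e-25 / 6.645e-27 = 2.405e+01 m/s = 24.047 m/s

Ratio: 9.540e+01 / 2.405e+01 = 4.0

The lighter particle has larger velocity uncertainty because Δv ∝ 1/m.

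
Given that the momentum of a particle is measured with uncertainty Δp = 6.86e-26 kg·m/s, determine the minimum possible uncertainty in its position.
768.638 pm

Using the Heisenberg uncertainty principle:
ΔxΔp ≥ ℏ/2

The minimum uncertainty in position is:
Δx_min = ℏ/(2Δp)
Δx_min = (1.055e-34 J·s) / (2 × 6.860e-26 kg·m/s)
Δx_min = 7.686e-10 m = 768.638 pm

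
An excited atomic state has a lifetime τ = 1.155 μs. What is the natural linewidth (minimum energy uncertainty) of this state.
284.940 peV

Using the energy-time uncertainty principle:
ΔEΔt ≥ ℏ/2

The lifetime τ represents the time uncertainty Δt.
The natural linewidth (minimum energy uncertainty) is:

ΔE = ℏ/(2τ)
ΔE = (1.055e-34 J·s) / (2 × 1.155e-06 s)
ΔE = 4.565e-29 J = 284.940 peV

This natural linewidth limits the precision of spectroscopic measurements.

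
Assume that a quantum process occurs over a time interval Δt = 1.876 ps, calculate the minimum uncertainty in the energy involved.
175.430 μeV

Using the energy-time uncertainty principle:
ΔEΔt ≥ ℏ/2

The minimum uncertainty in energy is:
ΔE_min = ℏ/(2Δt)
ΔE_min = (1.055e-34 J·s) / (2 × 1.876e-12 s)
ΔE_min = 2.811e-23 J = 175.430 μeV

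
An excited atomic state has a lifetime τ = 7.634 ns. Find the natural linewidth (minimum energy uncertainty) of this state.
43.111 neV

Using the energy-time uncertainty principle:
ΔEΔt ≥ ℏ/2

The lifetime τ represents the time uncertainty Δt.
The natural linewidth (minimum energy uncertainty) is:

ΔE = ℏ/(2τ)
ΔE = (1.055e-34 J·s) / (2 × 7.634e-09 s)
ΔE = 6.907e-27 J = 43.111 neV

This natural linewidth limits the precision of spectroscopic measurements.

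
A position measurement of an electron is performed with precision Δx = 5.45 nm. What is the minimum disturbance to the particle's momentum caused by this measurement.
9.675 × 10^-27 kg·m/s

The uncertainty principle implies that measuring position disturbs momentum:
ΔxΔp ≥ ℏ/2

When we measure position with precision Δx, we necessarily introduce a momentum uncertainty:
Δp ≥ ℏ/(2Δx)
Δp_min = (1.055e-34 J·s) / (2 × 5.450e-09 m)
Δp_min = 9.675e-27 kg·m/s

The more precisely we measure position, the greater the momentum disturbance.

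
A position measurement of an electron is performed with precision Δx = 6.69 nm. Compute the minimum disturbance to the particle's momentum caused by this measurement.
7.882 × 10^-27 kg·m/s

The uncertainty principle implies that measuring position disturbs momentum:
ΔxΔp ≥ ℏ/2

When we measure position with precision Δx, we necessarily introduce a momentum uncertainty:
Δp ≥ ℏ/(2Δx)
Δp_min = (1.055e-34 J·s) / (2 × 6.690e-09 m)
Δp_min = 7.882e-27 kg·m/s

The more precisely we measure position, the greater the momentum disturbance.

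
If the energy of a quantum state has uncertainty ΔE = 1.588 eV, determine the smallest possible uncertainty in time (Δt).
207.246 as

Using the energy-time uncertainty principle:
ΔEΔt ≥ ℏ/2

The minimum uncertainty in time is:
Δt_min = ℏ/(2ΔE)
Δt_min = (1.055e-34 J·s) / (2 × 2.544e-19 J)
Δt_min = 2.072e-16 s = 207.246 as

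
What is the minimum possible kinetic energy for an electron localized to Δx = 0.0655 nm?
2.220 eV

Localizing a particle requires giving it sufficient momentum uncertainty:

1. From uncertainty principle: Δp ≥ ℏ/(2Δx)
   Δp_min = (1.055e-34 J·s) / (2 × 6.550e-11 m)
   Δp_min = 8.050e-25 kg·m/s

2. This momentum uncertainty corresponds to kinetic energy:
   KE ≈ (Δp)²/(2m) = (8.050e-25)²/(2 × 9.109e-31 kg)
   KE = 3.557e-19 J = 2.220 eV

Tighter localization requires more energy.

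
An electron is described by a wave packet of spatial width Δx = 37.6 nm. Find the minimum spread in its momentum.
1.402 × 10^-27 kg·m/s

For a wave packet, the spatial width Δx and momentum spread Δp are related by the uncertainty principle:
ΔxΔp ≥ ℏ/2

The minimum momentum spread is:
Δp_min = ℏ/(2Δx)
Δp_min = (1.055e-34 J·s) / (2 × 3.760e-08 m)
Δp_min = 1.402e-27 kg·m/s

A wave packet cannot have both a well-defined position and well-defined momentum.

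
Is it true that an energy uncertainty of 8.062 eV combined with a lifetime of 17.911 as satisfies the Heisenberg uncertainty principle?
No, it violates the uncertainty relation.

Calculate the product ΔEΔt:
ΔE = 8.062 eV = 1.292e-18 J
ΔEΔt = (1.292e-18 J) × (1.791e-17 s)
ΔEΔt = 2.314e-35 J·s

Compare to the minimum allowed value ℏ/2:
ℏ/2 = 5.273e-35 J·s

Since ΔEΔt = 2.314e-35 J·s < 5.273e-35 J·s = ℏ/2,
this violates the uncertainty relation.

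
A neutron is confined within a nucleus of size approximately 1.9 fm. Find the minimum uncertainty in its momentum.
2.775 × 10^-20 kg·m/s

Using the Heisenberg uncertainty principle:
ΔxΔp ≥ ℏ/2

With Δx ≈ L = 1.900e-15 m (the confinement size):
Δp_min = ℏ/(2Δx)
Δp_min = (1.055e-34 J·s) / (2 × 1.900e-15 m)
Δp_min = 2.775e-20 kg·m/s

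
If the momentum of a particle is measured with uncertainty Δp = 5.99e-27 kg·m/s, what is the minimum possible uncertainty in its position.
8.803 nm

Using the Heisenberg uncertainty principle:
ΔxΔp ≥ ℏ/2

The minimum uncertainty in position is:
Δx_min = ℏ/(2Δp)
Δx_min = (1.055e-34 J·s) / (2 × 5.990e-27 kg·m/s)
Δx_min = 8.803e-09 m = 8.803 nm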